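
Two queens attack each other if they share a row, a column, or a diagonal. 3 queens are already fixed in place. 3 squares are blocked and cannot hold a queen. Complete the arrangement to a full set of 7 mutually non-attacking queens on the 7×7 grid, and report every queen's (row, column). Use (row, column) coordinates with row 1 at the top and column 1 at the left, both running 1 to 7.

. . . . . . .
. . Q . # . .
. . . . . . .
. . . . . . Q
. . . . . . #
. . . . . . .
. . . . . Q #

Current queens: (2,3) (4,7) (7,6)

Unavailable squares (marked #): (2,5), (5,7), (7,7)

(1,1) (2,3) (3,5) (4,7) (5,2) (6,4) (7,6)

Row 1: attacked by (2,3)→{2,3,4}; (4,7)→{4,7}; (7,6)→{6}. Safe: 1, 5. Place at column 1.
Row 3: attacked by (1,1)→{1,3}; (2,3)→{2,3,4}; (4,7)→{6,7}; (7,6)→{2,6}. Safe: 5. Place at column 5.
Row 5: attacked by (1,1)→{1,5}; (2,3)→{3,6}; (3,5)→{3,5,7}; (4,7)→{6,7}; (7,6)→{4,6}. Blocked: 7. Safe: 2. Place at column 2.
Row 6: attacked by (1,1)→{1,6}; (2,3)→{3,7}; (3,5)→{2,5}; (4,7)→{5,7}; (5,2)→{1,2,3}; (7,6)→{5,6,7}. Safe: 4. Place at column 4.
Columns [1, 3, 5, 7, 2, 4, 6], r−c [0, -1, -2, -3, 3, 2, 1], r+c [2, 5, 8, 11, 7, 10, 13] are all distinct, so no two queens attack.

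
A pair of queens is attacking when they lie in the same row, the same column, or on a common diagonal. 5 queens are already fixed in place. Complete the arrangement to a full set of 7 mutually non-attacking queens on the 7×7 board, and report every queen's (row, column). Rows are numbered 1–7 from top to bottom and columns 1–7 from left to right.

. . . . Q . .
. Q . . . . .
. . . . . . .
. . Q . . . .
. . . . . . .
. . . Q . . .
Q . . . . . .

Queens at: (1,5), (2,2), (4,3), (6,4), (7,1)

Row 3: attacked by (1,5)→{3,5,7}; (2,2)→{1,2,3}; (4,3)→{2,3,4}; (6,4)→{1,4,7}; (7,1)→{1,5}. Safe: 6. Place at column 6.
Row 5: attacked by (1,5)→{1,5}; (2,2)→{2,5}; (3,6)→{4,6}; (4,3)→{2,3,4}; (6,4)→{3,4,5}; (7,1)→{1,3}. Safe: 7. Place at column 7.
Columns [5, 2, 6, 3, 7, 4, 1], r−c [-4, 0, -3, 1, -2, 2, 6], r+c [6, 4, 9, 7, 12, 10, 8] are all distinct, so no two queens attack.

(1,5) (2,2) (3,6) (4,3) (5,7) (6,4) (7,1)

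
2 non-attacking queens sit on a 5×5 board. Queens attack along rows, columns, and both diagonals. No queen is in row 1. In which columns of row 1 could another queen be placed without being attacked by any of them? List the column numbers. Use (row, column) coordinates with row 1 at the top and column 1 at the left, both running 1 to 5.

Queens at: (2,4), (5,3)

columns 1, 2

(2,4) attacks row 1 at column 4 and diagonals 3, 5.
(5,3) attacks row 1 at column 3.
Attacked columns: {3, 4, 5}. Safe: {1, 2}.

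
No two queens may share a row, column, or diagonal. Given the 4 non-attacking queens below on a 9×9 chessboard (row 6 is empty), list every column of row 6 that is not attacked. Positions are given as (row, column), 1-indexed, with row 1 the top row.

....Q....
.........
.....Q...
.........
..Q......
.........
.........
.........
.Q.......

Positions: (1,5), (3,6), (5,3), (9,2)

columns 1, 7, 8

(1,5) attacks row 6 at column 5.
(3,6) attacks row 6 at column 6 and diagonals 3, 9.
(5,3) attacks row 6 at column 3 and diagonals 2, 4.
(9,2) attacks row 6 at column 2 and diagonals 5.
Attacked columns: {2, 3, 4, 5, 6, 9}. Safe: {1, 7, 8}.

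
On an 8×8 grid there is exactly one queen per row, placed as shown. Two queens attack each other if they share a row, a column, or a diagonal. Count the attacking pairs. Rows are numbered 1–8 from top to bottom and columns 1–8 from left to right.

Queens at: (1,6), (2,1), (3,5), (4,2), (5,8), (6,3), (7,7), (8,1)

2

Same column: (2,1)–(8,1) (column 1).
Same diagonal: (6,3)–(8,1) (|6−8| = |3−1| = 2).
Total attacking pairs: 2.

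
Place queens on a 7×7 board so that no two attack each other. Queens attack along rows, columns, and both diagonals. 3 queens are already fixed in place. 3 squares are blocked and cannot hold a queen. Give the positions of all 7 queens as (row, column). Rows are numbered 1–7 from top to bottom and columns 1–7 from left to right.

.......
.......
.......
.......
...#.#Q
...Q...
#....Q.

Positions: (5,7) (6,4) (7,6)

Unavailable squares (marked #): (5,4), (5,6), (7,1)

(1,2) (2,5) (3,3) (4,1) (5,7) (6,4) (7,6)

Row 1: attacked by (5,7)→{3,7}; (6,4)→{4}; (7,6)→{6}. Safe: 1, 2, 5. Place at column 2.
Row 2: attacked by (1,2)→{1,2,3}; (5,7)→{4,7}; (6,4)→{4}; (7,6)→{1,6}. Safe: 5. Place at column 5.
Row 3: attacked by (1,2)→{2,4}; (2,5)→{4,5,6}; (5,7)→{5,7}; (6,4)→{1,4,7}; (7,6)→{2,6}. Safe: 3. Place at column 3.
Row 4: attacked by (1,2)→{2,5}; (2,5)→{3,5,7}; (3,3)→{2,3,4}; (5,7)→{6,7}; (6,4)→{2,4,6}; (7,6)→{3,6}. Safe: 1. Place at column 1.
Columns [2, 5, 3, 1, 7, 4, 6], r−c [-1, -3, 0, 3, -2, 2, 1], r+c [3, 7, 6, 5, 12, 10, 13] are all distinct, so no two queens attack.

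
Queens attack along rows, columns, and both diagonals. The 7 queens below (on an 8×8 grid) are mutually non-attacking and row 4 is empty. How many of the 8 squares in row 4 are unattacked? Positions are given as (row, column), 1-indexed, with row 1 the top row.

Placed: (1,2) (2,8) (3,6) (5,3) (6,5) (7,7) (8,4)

(1,2) attacks row 4 at column 2 and diagonals 5.
(2,8) attacks row 4 at column 8 and diagonals 6.
(3,6) attacks row 4 at column 6 and diagonals 5, 7.
(5,3) attacks row 4 at column 3 and diagonals 2, 4.
(6,5) attacks row 4 at column 5 and diagonals 3, 7.
(7,7) attacks row 4 at column 7 and diagonals 4.
(8,4) attacks row 4 at column 4 and diagonals 8.
Attacked columns: {2, 3, 4, 5, 6, 7, 8}. Safe: {1}.

1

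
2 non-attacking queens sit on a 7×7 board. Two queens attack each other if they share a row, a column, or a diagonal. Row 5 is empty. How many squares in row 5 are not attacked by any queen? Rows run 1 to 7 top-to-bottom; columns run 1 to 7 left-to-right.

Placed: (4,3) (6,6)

1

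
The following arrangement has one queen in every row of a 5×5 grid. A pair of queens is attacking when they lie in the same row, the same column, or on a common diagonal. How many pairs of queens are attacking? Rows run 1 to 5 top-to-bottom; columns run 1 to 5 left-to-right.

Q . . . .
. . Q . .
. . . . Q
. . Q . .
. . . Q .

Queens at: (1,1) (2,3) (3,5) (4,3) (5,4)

2

Same column: (2,3)–(4,3) (column 3).
Same diagonal: (4,3)–(5,4) (|4−5| = |3−4| = 1).
Total attacking pairs: 2.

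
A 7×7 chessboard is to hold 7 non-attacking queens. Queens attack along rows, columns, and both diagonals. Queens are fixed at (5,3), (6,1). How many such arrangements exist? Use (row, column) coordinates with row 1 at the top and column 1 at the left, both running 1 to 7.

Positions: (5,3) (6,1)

Branch on row 1: col 2 → 0; col 4 → 1; col 5 → 1.
Sum: 0 + 1 + 1 = 2.

2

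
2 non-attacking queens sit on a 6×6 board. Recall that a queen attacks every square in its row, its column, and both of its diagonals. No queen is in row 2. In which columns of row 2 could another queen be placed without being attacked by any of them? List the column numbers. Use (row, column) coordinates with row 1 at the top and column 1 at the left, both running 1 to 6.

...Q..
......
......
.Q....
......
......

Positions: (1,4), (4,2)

columns 1, 6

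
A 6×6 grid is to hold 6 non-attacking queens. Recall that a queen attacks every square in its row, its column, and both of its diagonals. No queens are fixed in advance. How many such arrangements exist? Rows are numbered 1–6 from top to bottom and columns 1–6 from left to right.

Branch on row 1: col 1 → 0; col 2 → 1; col 3 → 1; col 4 → 1; col 5 → 1; col 6 → 0.
Sum: 0 + 1 + 1 + 1 + 1 + 0 = 4.
(This is the classic 6-queens count.)

4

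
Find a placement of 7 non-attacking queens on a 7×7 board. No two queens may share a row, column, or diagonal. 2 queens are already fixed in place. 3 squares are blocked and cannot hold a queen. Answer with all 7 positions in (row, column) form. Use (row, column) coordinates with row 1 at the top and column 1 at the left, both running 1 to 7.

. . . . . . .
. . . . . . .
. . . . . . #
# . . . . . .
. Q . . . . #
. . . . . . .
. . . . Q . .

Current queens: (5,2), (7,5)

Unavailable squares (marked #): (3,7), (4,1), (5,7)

(1,3) (2,1) (3,6) (4,4) (5,2) (6,7) (7,5)

Row 1: attacked by (5,2)→{2,6}; (7,5)→{5}. Safe: 1, 3, 4, 7. Place at column 3.
Row 2: attacked by (1,3)→{2,3,4}; (5,2)→{2,5}; (7,5)→{5}. Safe: 1, 6, 7. Place at column 1.
Row 3: attacked by (1,3)→{1,3,5}; (2,1)→{1,2}; (5,2)→{2,4}; (7,5)→{1,5}. Blocked: 7. Safe: 6. Place at column 6.
Row 4: attacked by (1,3)→{3,6}; (2,1)→{1,3}; (3,6)→{5,6,7}; (5,2)→{1,2,3}; (7,5)→{2,5}. Blocked: 1. Safe: 4. Place at column 4.
Row 6: attacked by (1,3)→{3}; (2,1)→{1,5}; (3,6)→{3,6}; (4,4)→{2,4,6}; (5,2)→{1,2,3}; (7,5)→{4,5,6}. Safe: 7. Place at column 7.
Columns [3, 1, 6, 4, 2, 7, 5], r−c [-2, 1, -3, 0, 3, -1, 2], r+c [4, 3, 9, 8, 7, 13, 12] are all distinct, so no two queens attack.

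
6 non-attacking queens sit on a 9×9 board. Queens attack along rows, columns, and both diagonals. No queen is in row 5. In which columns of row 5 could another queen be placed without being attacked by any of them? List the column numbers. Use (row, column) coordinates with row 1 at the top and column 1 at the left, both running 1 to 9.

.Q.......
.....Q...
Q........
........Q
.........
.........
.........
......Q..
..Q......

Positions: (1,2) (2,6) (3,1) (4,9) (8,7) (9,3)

columns 5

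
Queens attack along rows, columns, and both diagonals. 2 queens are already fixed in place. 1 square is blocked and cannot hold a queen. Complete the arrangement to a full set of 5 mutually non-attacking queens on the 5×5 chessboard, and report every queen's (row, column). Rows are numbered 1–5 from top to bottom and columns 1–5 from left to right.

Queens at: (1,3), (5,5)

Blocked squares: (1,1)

(1,3) (2,1) (3,4) (4,2) (5,5)

Row 2: attacked by (1,3)→{2,3,4}; (5,5)→{2,5}. Safe: 1. Place at column 1.
Row 3: attacked by (1,3)→{1,3,5}; (2,1)→{1,2}; (5,5)→{3,5}. Safe: 4. Place at column 4.
Row 4: attacked by (1,3)→{3}; (2,1)→{1,3}; (3,4)→{3,4,5}; (5,5)→{4,5}. Safe: 2. Place at column 2.
Columns [3, 1, 4, 2, 5], r−c [-2, 1, -1, 2, 0], r+c [4, 3, 7, 6, 10] are all distinct, so no two queens attack.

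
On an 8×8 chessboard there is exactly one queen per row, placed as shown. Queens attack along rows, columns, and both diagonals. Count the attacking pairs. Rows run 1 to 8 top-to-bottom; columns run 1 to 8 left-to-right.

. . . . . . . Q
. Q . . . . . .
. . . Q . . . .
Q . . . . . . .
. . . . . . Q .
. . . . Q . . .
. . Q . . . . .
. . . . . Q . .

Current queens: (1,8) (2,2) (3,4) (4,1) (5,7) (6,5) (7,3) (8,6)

0

All columns are distinct and no two queens satisfy |Δrow| = |Δcol|, so no pair attacks.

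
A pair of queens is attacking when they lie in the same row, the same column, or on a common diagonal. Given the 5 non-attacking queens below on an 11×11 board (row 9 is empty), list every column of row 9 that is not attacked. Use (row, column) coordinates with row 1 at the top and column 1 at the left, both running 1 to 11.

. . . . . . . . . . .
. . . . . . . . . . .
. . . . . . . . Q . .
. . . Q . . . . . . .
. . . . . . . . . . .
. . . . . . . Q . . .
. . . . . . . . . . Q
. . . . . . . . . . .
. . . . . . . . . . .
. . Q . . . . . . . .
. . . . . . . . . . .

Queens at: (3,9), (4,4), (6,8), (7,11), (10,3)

(3,9) attacks row 9 at column 9 and diagonals 3.
(4,4) attacks row 9 at column 4 and diagonals 9.
(6,8) attacks row 9 at column 8 and diagonals 5, 11.
(7,11) attacks row 9 at column 11 and diagonals 9.
(10,3) attacks row 9 at column 3 and diagonals 2, 4.
Attacked columns: {2, 3, 4, 5, 8, 9, 11}. Safe: {1, 6, 7, 10}.

columns 1, 6, 7, 10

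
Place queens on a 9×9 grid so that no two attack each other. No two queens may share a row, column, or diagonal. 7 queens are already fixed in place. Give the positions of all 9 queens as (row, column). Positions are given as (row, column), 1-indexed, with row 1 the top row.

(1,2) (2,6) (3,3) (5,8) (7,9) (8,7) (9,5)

(1,2) (2,6) (3,3) (4,1) (5,8) (6,4) (7,9) (8,7) (9,5)

Row 4: attacked by (1,2)→{2,5}; (2,6)→{4,6,8}; (3,3)→{2,3,4}; (5,8)→{7,8,9}; (7,9)→{6,9}; (8,7)→{3,7}; (9,5)→{5}. Safe: 1. Place at column 1.
Row 6: attacked by (1,2)→{2,7}; (2,6)→{2,6}; (3,3)→{3,6}; (4,1)→{1,3}; (5,8)→{7,8,9}; (7,9)→{8,9}; (8,7)→{5,7,9}; (9,5)→{2,5,8}. Safe: 4. Place at column 4.
Columns [2, 6, 3, 1, 8, 4, 9, 7, 5], r−c [-1, -4, 0, 3, -3, 2, -2, 1, 4], r+c [3, 8, 6, 5, 13, 10, 16, 15, 14] are all distinct, so no two queens attack.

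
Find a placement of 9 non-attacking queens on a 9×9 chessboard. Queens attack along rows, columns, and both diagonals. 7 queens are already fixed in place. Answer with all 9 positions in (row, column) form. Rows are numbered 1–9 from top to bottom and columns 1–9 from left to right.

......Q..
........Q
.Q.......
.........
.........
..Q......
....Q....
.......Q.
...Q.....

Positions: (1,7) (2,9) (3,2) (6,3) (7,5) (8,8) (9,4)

Row 4: attacked by (1,7)→{4,7}; (2,9)→{7,9}; (3,2)→{1,2,3}; (6,3)→{1,3,5}; (7,5)→{2,5,8}; (8,8)→{4,8}; (9,4)→{4,9}. Safe: 6. Place at column 6.
Row 5: attacked by (1,7)→{3,7}; (2,9)→{6,9}; (3,2)→{2,4}; (4,6)→{5,6,7}; (6,3)→{2,3,4}; (7,5)→{3,5,7}; (8,8)→{5,8}; (9,4)→{4,8}. Safe: 1. Place at column 1.
Columns [7, 9, 2, 6, 1, 3, 5, 8, 4], r−c [-6, -7, 1, -2, 4, 3, 2, 0, 5], r+c [8, 11, 5, 10, 6, 9, 12, 16, 13] are all distinct, so no two queens attack.

(1,7) (2,9) (3,2) (4,6) (5,1) (6,3) (7,5) (8,8) (9,4)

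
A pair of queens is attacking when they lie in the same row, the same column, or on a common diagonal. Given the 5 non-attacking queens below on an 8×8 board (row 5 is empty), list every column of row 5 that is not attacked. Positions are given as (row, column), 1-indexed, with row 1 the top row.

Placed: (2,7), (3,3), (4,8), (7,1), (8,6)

columns 2

(2,7) attacks row 5 at column 7 and diagonals 4.
(3,3) attacks row 5 at column 3 and diagonals 1, 5.
(4,8) attacks row 5 at column 8 and diagonals 7.
(7,1) attacks row 5 at column 1 and diagonals 3.
(8,6) attacks row 5 at column 6 and diagonals 3.
Attacked columns: {1, 3, 4, 5, 6, 7, 8}. Safe: {2}.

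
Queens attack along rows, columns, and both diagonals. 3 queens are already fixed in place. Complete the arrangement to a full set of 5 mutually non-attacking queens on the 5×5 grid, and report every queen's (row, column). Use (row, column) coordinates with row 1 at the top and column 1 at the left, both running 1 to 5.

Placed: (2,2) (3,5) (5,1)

Row 1: attacked by (2,2)→{1,2,3}; (3,5)→{3,5}; (5,1)→{1,5}. Safe: 4. Place at column 4.
Row 4: attacked by (1,4)→{1,4}; (2,2)→{2,4}; (3,5)→{4,5}; (5,1)→{1,2}. Safe: 3. Place at column 3.
Columns [4, 2, 5, 3, 1], r−c [-3, 0, -2, 1, 4], r+c [5, 4, 8, 7, 6] are all distinct, so no two queens attack.

(1,4) (2,2) (3,5) (4,3) (5,1)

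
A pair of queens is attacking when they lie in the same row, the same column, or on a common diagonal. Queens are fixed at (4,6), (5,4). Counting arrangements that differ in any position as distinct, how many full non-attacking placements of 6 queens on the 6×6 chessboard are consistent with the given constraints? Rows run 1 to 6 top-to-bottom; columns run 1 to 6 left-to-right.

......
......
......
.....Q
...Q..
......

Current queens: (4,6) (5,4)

Branch on row 1: col 1 → 0; col 2 → 0; col 5 → 1.
Sum: 0 + 0 + 1 = 1.

1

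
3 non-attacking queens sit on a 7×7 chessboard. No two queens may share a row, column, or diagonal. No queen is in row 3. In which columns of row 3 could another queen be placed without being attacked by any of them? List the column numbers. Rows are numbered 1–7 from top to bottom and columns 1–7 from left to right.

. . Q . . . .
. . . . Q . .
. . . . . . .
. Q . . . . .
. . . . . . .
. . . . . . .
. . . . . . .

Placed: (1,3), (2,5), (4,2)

columns 7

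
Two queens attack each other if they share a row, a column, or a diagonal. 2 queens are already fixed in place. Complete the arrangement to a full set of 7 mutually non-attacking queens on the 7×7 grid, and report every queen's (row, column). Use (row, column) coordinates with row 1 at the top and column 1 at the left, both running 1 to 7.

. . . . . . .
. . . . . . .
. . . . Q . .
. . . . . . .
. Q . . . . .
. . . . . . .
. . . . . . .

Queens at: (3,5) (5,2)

Row 1: attacked by (3,5)→{3,5,7}; (5,2)→{2,6}. Safe: 1, 4. Place at column 1.
Row 2: attacked by (1,1)→{1,2}; (3,5)→{4,5,6}; (5,2)→{2,5}. Safe: 3, 7. Place at column 3.
Row 4: attacked by (1,1)→{1,4}; (2,3)→{1,3,5}; (3,5)→{4,5,6}; (5,2)→{1,2,3}. Safe: 7. Place at column 7.
Row 6: attacked by (1,1)→{1,6}; (2,3)→{3,7}; (3,5)→{2,5}; (4,7)→{5,7}; (5,2)→{1,2,3}. Safe: 4. Place at column 4.
Row 7: attacked by (1,1)→{1,7}; (2,3)→{3}; (3,5)→{1,5}; (4,7)→{4,7}; (5,2)→{2,4}; (6,4)→{3,4,5}. Safe: 6. Place at column 6.
Columns [1, 3, 5, 7, 2, 4, 6], r−c [0, -1, -2, -3, 3, 2, 1], r+c [2, 5, 8, 11, 7, 10, 13] are all distinct, so no two queens attack.

(1,1) (2,3) (3,5) (4,7) (5,2) (6,4) (7,6)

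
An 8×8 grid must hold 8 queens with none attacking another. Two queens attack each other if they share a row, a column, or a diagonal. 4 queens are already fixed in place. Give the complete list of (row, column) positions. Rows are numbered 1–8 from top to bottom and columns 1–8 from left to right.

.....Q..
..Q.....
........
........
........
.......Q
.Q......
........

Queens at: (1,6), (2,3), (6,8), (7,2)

(1,6) (2,3) (3,1) (4,7) (5,5) (6,8) (7,2) (8,4)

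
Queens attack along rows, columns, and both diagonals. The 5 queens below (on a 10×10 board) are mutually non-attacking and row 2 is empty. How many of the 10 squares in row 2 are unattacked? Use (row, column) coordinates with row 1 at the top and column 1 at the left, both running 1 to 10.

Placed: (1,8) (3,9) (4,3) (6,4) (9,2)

(1,8) attacks row 2 at column 8 and diagonals 7, 9.
(3,9) attacks row 2 at column 9 and diagonals 8, 10.
(4,3) attacks row 2 at column 3 and diagonals 1, 5.
(6,4) attacks row 2 at column 4 and diagonals 8.
(9,2) attacks row 2 at column 2 and diagonals 9.
Attacked columns: {1, 2, 3, 4, 5, 7, 8, 9, 10}. Safe: {6}.

1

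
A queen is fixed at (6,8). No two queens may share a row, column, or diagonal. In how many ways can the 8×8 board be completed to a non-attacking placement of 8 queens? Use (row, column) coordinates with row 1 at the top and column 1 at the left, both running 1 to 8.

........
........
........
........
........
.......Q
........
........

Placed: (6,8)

Branch on row 1: col 1 → 0; col 2 → 3; col 4 → 4; col 5 → 4; col 6 → 4; col 7 → 1.
Sum: 0 + 3 + 4 + 4 + 4 + 1 = 16.

16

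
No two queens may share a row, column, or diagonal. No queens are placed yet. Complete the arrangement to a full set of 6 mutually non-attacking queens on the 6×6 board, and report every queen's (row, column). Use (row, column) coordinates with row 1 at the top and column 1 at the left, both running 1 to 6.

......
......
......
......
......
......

(1,2) (2,4) (3,6) (4,1) (5,3) (6,5)

Row 1: Safe: 1, 2, 3, 4, 5, 6. Place at column 2.
Row 2: attacked by (1,2)→{1,2,3}. Safe: 4, 5, 6. Place at column 4.
Row 3: attacked by (1,2)→{2,4}; (2,4)→{3,4,5}. Safe: 1, 6. Place at column 6.
Row 4: attacked by (1,2)→{2,5}; (2,4)→{2,4,6}; (3,6)→{5,6}. Safe: 1, 3. Place at column 1.
Row 5: attacked by (1,2)→{2,6}; (2,4)→{1,4}; (3,6)→{4,6}; (4,1)→{1,2}. Safe: 3, 5. Place at column 3.
Row 6: attacked by (1,2)→{2}; (2,4)→{4}; (3,6)→{3,6}; (4,1)→{1,3}; (5,3)→{2,3,4}. Safe: 5. Place at column 5.
Columns [2, 4, 6, 1, 3, 5], r−c [-1, -2, -3, 3, 2, 1], r+c [3, 6, 9, 5, 8, 11] are all distinct, so no two queens attack.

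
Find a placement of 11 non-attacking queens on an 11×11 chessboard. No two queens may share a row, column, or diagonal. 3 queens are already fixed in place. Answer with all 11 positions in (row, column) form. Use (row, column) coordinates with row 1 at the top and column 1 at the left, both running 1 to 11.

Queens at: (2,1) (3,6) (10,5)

(1,3) (2,1) (3,6) (4,2) (5,9) (6,11) (7,4) (8,8) (9,10) (10,5) (11,7)

Row 1: attacked by (2,1)→{1,2}; (3,6)→{4,6,8}; (10,5)→{5}. Safe: 3, 7, 9, 10, 11. Place at column 3.
Row 4: attacked by (1,3)→{3,6}; (2,1)→{1,3}; (3,6)→{5,6,7}; (10,5)→{5,11}. Safe: 2, 4, 8, 9, 10. Place at column 2.
Row 5: attacked by (1,3)→{3,7}; (2,1)→{1,4}; (3,6)→{4,6,8}; (4,2)→{1,2,3}; (10,5)→{5,10}. Safe: 9, 11. Place at column 9.
Row 6: attacked by (1,3)→{3,8}; (2,1)→{1,5}; (3,6)→{3,6,9}; (4,2)→{2,4}; (5,9)→{8,9,10}; (10,5)→{1,5,9}. Safe: 7, 11. Place at column 11.
Row 7: attacked by (1,3)→{3,9}; (2,1)→{1,6}; (3,6)→{2,6,10}; (4,2)→{2,5}; (5,9)→{7,9,11}; (6,11)→{10,11}; (10,5)→{2,5,8}. Safe: 4. Place at column 4.
Row 8: attacked by (1,3)→{3,10}; (2,1)→{1,7}; (3,6)→{1,6,11}; (4,2)→{2,6}; (5,9)→{6,9}; (6,11)→{9,11}; (7,4)→{3,4,5}; (10,5)→{3,5,7}. Safe: 8. Place at column 8.
Row 9: attacked by (1,3)→{3,11}; (2,1)→{1,8}; (3,6)→{6}; (4,2)→{2,7}; (5,9)→{5,9}; (6,11)→{8,11}; (7,4)→{2,4,6}; (8,8)→{7,8,9}; (10,5)→{4,5,6}. Safe: 10. Place at column 10.
Row 11: attacked by (1,3)→{3}; (2,1)→{1,10}; (3,6)→{6}; (4,2)→{2,9}; (5,9)→{3,9}; (6,11)→{6,11}; (7,4)→{4,8}; (8,8)→{5,8,11}; (9,10)→{8,10}; (10,5)→{4,5,6}. Safe: 7. Place at column 7.
Columns [3, 1, 6, 2, 9, 11, 4, 8, 10, 5, 7], r−c [-2, 1, -3, 2, -4, -5, 3, 0, -1, 5, 4], r+c [4, 3, 9, 6, 14, 17, 11, 16, 19, 15, 18] are all distinct, so no two queens attack.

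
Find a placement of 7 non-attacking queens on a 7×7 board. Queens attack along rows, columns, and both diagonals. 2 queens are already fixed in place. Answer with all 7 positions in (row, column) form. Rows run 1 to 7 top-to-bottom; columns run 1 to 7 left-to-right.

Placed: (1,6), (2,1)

Row 3: attacked by (1,6)→{4,6}; (2,1)→{1,2}. Safe: 3, 5, 7. Place at column 3.
Row 4: attacked by (1,6)→{3,6}; (2,1)→{1,3}; (3,3)→{2,3,4}. Safe: 5, 7. Place at column 5.
Row 5: attacked by (1,6)→{2,6}; (2,1)→{1,4}; (3,3)→{1,3,5}; (4,5)→{4,5,6}. Safe: 7. Place at column 7.
Row 6: attacked by (1,6)→{1,6}; (2,1)→{1,5}; (3,3)→{3,6}; (4,5)→{3,5,7}; (5,7)→{6,7}. Safe: 2, 4. Place at column 2.
Row 7: attacked by (1,6)→{6}; (2,1)→{1,6}; (3,3)→{3,7}; (4,5)→{2,5}; (5,7)→{5,7}; (6,2)→{1,2,3}. Safe: 4. Place at column 4.
Columns [6, 1, 3, 5, 7, 2, 4], r−c [-5, 1, 0, -1, -2, 4, 3], r+c [7, 3, 6, 9, 12, 8, 11] are all distinct, so no two queens attack.

(1,6) (2,1) (3,3) (4,5) (5,7) (6,2) (7,4)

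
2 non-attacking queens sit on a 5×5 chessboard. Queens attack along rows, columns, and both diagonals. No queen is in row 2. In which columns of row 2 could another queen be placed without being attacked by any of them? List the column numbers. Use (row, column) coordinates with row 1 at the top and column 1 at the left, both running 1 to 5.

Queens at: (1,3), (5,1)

(1,3) attacks row 2 at column 3 and diagonals 2, 4.
(5,1) attacks row 2 at column 1 and diagonals 4.
Attacked columns: {1, 2, 3, 4}. Safe: {5}.

columns 5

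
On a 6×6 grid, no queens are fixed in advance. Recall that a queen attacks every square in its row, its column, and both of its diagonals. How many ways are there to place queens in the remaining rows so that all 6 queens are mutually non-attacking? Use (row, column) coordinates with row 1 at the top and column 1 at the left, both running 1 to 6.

Branch on row 1: col 1 → 0; col 2 → 1; col 3 → 1; col 4 → 1; col 5 → 1; col 6 → 0.
Sum: 0 + 1 + 1 + 1 + 1 + 0 = 4.
(This is the classic 6-queens count.)

4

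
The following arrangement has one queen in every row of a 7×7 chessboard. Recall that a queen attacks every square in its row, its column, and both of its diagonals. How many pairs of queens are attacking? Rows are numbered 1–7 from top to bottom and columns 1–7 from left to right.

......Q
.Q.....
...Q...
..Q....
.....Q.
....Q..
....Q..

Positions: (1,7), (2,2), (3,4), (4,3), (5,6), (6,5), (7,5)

Same column: (6,5)–(7,5) (column 5).
Same diagonal: (3,4)–(4,3) (|3−4| = |4−3| = 1); (3,4)–(5,6) (|3−5| = |4−6| = 2); (4,3)–(6,5) (|4−6| = |3−5| = 2); (5,6)–(6,5) (|5−6| = |6−5| = 1).
Total attacking pairs: 5.

5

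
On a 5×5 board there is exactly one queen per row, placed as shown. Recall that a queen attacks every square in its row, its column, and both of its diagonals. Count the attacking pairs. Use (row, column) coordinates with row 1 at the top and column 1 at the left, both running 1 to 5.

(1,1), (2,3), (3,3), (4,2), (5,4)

Same column: (2,3)–(3,3) (column 3).
Same diagonal: (1,1)–(3,3) (|1−3| = |1−3| = 2); (3,3)–(4,2) (|3−4| = |3−2| = 1).
Total attacking pairs: 3.

3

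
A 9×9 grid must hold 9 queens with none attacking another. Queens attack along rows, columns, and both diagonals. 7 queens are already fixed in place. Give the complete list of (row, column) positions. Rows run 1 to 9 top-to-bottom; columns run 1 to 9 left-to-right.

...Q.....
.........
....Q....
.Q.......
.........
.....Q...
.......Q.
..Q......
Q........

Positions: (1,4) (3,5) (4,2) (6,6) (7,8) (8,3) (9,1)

Row 2: attacked by (1,4)→{3,4,5}; (3,5)→{4,5,6}; (4,2)→{2,4}; (6,6)→{2,6}; (7,8)→{3,8}; (8,3)→{3,9}; (9,1)→{1,8}. Safe: 7. Place at column 7.
Row 5: attacked by (1,4)→{4,8}; (2,7)→{4,7}; (3,5)→{3,5,7}; (4,2)→{1,2,3}; (6,6)→{5,6,7}; (7,8)→{6,8}; (8,3)→{3,6}; (9,1)→{1,5}. Safe: 9. Place at column 9.
Columns [4, 7, 5, 2, 9, 6, 8, 3, 1], r−c [-3, -5, -2, 2, -4, 0, -1, 5, 8], r+c [5, 9, 8, 6, 14, 12, 15, 11, 10] are all distinct, so no two queens attack.

(1,4) (2,7) (3,5) (4,2) (5,9) (6,6) (7,8) (8,3) (9,1)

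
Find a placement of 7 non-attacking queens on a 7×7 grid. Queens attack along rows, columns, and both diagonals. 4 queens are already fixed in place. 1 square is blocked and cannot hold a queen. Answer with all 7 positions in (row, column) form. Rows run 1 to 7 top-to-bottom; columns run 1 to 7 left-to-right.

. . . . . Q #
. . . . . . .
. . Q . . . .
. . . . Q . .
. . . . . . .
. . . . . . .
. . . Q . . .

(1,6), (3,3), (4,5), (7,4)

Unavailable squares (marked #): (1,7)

(1,6) (2,1) (3,3) (4,5) (5,7) (6,2) (7,4)

Row 2: attacked by (1,6)→{5,6,7}; (3,3)→{2,3,4}; (4,5)→{3,5,7}; (7,4)→{4}. Safe: 1. Place at column 1.
Row 5: attacked by (1,6)→{2,6}; (2,1)→{1,4}; (3,3)→{1,3,5}; (4,5)→{4,5,6}; (7,4)→{2,4,6}. Safe: 7. Place at column 7.
Row 6: attacked by (1,6)→{1,6}; (2,1)→{1,5}; (3,3)→{3,6}; (4,5)→{3,5,7}; (5,7)→{6,7}; (7,4)→{3,4,5}. Safe: 2. Place at column 2.
Columns [6, 1, 3, 5, 7, 2, 4], r−c [-5, 1, 0, -1, -2, 4, 3], r+c [7, 3, 6, 9, 12, 8, 11] are all distinct, so no two queens attack.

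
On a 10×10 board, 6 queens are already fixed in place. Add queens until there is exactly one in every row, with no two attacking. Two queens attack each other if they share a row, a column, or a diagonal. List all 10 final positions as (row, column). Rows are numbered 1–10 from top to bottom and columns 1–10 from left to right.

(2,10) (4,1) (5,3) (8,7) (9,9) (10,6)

(1,5) (2,10) (3,4) (4,1) (5,3) (6,8) (7,2) (8,7) (9,9) (10,6)

Row 1: attacked by (2,10)→{9,10}; (4,1)→{1,4}; (5,3)→{3,7}; (8,7)→{7}; (9,9)→{1,9}; (10,6)→{6}. Safe: 2, 5, 8. Place at column 5.
Row 3: attacked by (1,5)→{3,5,7}; (2,10)→{9,10}; (4,1)→{1,2}; (5,3)→{1,3,5}; (8,7)→{2,7}; (9,9)→{3,9}; (10,6)→{6}. Safe: 4, 8. Place at column 4.
Row 6: attacked by (1,5)→{5,10}; (2,10)→{6,10}; (3,4)→{1,4,7}; (4,1)→{1,3}; (5,3)→{2,3,4}; (8,7)→{5,7,9}; (9,9)→{6,9}; (10,6)→{2,6,10}. Safe: 8. Place at column 8.
Row 7: attacked by (1,5)→{5}; (2,10)→{5,10}; (3,4)→{4,8}; (4,1)→{1,4}; (5,3)→{1,3,5}; (6,8)→{7,8,9}; (8,7)→{6,7,8}; (9,9)→{7,9}; (10,6)→{3,6,9}. Safe: 2. Place at column 2.
Columns [5, 10, 4, 1, 3, 8, 2, 7, 9, 6], r−c [-4, -8, -1, 3, 2, -2, 5, 1, 0, 4], r+c [6, 12, 7, 5, 8, 14, 9, 15, 18, 16] are all distinct, so no two queens attack.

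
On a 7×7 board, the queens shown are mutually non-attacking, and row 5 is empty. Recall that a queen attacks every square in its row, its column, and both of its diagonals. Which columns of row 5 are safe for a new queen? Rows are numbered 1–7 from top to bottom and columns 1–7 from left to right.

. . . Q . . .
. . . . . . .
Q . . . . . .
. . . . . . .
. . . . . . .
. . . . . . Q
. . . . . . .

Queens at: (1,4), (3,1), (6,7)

(1,4) attacks row 5 at column 4.
(3,1) attacks row 5 at column 1 and diagonals 3.
(6,7) attacks row 5 at column 7 and diagonals 6.
Attacked columns: {1, 3, 4, 6, 7}. Safe: {2, 5}.

columns 2, 5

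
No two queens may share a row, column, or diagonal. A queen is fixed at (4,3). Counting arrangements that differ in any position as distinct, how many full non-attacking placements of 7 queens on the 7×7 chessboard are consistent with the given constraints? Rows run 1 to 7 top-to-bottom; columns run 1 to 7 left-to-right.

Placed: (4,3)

Branch on row 1: col 1 → 1; col 2 → 1; col 4 → 1; col 5 → 1; col 7 → 0.
Sum: 1 + 1 + 1 + 1 + 0 = 4.

4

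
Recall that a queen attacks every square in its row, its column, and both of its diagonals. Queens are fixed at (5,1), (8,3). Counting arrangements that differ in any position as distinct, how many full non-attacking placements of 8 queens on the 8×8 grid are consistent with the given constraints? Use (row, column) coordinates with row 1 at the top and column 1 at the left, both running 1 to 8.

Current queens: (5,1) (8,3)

4

Branch on row 1: col 2 → 2; col 4 → 1; col 6 → 1; col 7 → 0; col 8 → 0.
Sum: 2 + 1 + 1 + 0 + 0 = 4.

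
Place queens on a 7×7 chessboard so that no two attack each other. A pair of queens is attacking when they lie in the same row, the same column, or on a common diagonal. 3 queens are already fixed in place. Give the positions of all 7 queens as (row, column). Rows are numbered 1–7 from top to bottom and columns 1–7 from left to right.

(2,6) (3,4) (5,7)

(1,1) (2,6) (3,4) (4,2) (5,7) (6,5) (7,3)

Row 1: attacked by (2,6)→{5,6,7}; (3,4)→{2,4,6}; (5,7)→{3,7}. Safe: 1. Place at column 1.
Row 4: attacked by (1,1)→{1,4}; (2,6)→{4,6}; (3,4)→{3,4,5}; (5,7)→{6,7}. Safe: 2. Place at column 2.
Row 6: attacked by (1,1)→{1,6}; (2,6)→{2,6}; (3,4)→{1,4,7}; (4,2)→{2,4}; (5,7)→{6,7}. Safe: 3, 5. Place at column 5.
Row 7: attacked by (1,1)→{1,7}; (2,6)→{1,6}; (3,4)→{4}; (4,2)→{2,5}; (5,7)→{5,7}; (6,5)→{4,5,6}. Safe: 3. Place at column 3.
Columns [1, 6, 4, 2, 7, 5, 3], r−c [0, -4, -1, 2, -2, 1, 4], r+c [2, 8, 7, 6, 12, 11, 10] are all distinct, so no two queens attack.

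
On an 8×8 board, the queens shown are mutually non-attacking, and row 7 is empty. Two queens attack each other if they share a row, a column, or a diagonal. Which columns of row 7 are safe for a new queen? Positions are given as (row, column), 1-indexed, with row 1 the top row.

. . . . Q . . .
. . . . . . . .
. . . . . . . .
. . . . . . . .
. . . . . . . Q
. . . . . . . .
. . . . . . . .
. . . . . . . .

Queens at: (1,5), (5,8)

(1,5) attacks row 7 at column 5.
(5,8) attacks row 7 at column 8 and diagonals 6.
Attacked columns: {5, 6, 8}. Safe: {1, 2, 3, 4, 7}.

columns 1, 2, 3, 4, 7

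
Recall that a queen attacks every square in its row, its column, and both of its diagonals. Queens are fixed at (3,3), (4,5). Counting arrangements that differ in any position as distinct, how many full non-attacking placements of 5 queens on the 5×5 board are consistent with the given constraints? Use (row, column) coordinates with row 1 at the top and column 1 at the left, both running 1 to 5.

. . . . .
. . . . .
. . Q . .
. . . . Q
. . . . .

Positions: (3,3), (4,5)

Branch on row 1: col 4 → 1.
Sum: 1 = 1.

1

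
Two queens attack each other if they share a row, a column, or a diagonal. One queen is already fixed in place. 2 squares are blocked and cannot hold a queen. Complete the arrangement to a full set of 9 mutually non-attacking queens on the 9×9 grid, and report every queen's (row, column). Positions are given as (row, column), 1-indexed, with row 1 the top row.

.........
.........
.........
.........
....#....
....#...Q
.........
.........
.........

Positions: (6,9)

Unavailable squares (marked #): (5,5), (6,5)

(1,8) (2,6) (3,1) (4,3) (5,7) (6,9) (7,4) (8,2) (9,5)

Row 1: attacked by (6,9)→{4,9}. Safe: 1, 2, 3, 5, 6, 7, 8. Place at column 8.
Row 2: attacked by (1,8)→{7,8,9}; (6,9)→{5,9}. Safe: 1, 2, 3, 4, 6. Place at column 6.
Row 3: attacked by (1,8)→{6,8}; (2,6)→{5,6,7}; (6,9)→{6,9}. Safe: 1, 2, 3, 4. Place at column 1.
Row 4: attacked by (1,8)→{5,8}; (2,6)→{4,6,8}; (3,1)→{1,2}; (6,9)→{7,9}. Safe: 3. Place at column 3.
Row 5: attacked by (1,8)→{4,8}; (2,6)→{3,6,9}; (3,1)→{1,3}; (4,3)→{2,3,4}; (6,9)→{8,9}. Blocked: 5. Safe: 7. Place at column 7.
Row 7: attacked by (1,8)→{2,8}; (2,6)→{1,6}; (3,1)→{1,5}; (4,3)→{3,6}; (5,7)→{5,7,9}; (6,9)→{8,9}. Safe: 4. Place at column 4.
Row 8: attacked by (1,8)→{1,8}; (2,6)→{6}; (3,1)→{1,6}; (4,3)→{3,7}; (5,7)→{4,7}; (6,9)→{7,9}; (7,4)→{3,4,5}. Safe: 2. Place at column 2.
Row 9: attacked by (1,8)→{8}; (2,6)→{6}; (3,1)→{1,7}; (4,3)→{3,8}; (5,7)→{3,7}; (6,9)→{6,9}; (7,4)→{2,4,6}; (8,2)→{1,2,3}. Safe: 5. Place at column 5.
Columns [8, 6, 1, 3, 7, 9, 4, 2, 5], r−c [-7, -4, 2, 1, -2, -3, 3, 6, 4], r+c [9, 8, 4, 7, 12, 15, 11, 10, 14] are all distinct, so no two queens attack.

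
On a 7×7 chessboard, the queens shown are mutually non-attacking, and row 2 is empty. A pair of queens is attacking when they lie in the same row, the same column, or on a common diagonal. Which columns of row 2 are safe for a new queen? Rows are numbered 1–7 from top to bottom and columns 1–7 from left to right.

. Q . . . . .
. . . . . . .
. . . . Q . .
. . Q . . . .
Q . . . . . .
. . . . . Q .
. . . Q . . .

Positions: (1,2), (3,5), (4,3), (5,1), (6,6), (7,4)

columns 7

(1,2) attacks row 2 at column 2 and diagonals 1, 3.
(3,5) attacks row 2 at column 5 and diagonals 4, 6.
(4,3) attacks row 2 at column 3 and diagonals 1, 5.
(5,1) attacks row 2 at column 1 and diagonals 4.
(6,6) attacks row 2 at column 6 and diagonals 2.
(7,4) attacks row 2 at column 4.
Attacked columns: {1, 2, 3, 4, 5, 6}. Safe: {7}.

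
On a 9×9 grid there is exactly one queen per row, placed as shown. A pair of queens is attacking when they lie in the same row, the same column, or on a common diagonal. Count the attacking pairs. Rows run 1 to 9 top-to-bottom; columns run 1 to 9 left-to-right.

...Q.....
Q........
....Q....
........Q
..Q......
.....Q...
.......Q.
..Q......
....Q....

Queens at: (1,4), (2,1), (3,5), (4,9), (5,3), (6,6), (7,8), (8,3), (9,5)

3

Same column: (3,5)–(9,5) (column 5); (5,3)–(8,3) (column 3).
Same diagonal: (3,5)–(5,3) (|3−5| = |5−3| = 2).
Total attacking pairs: 3.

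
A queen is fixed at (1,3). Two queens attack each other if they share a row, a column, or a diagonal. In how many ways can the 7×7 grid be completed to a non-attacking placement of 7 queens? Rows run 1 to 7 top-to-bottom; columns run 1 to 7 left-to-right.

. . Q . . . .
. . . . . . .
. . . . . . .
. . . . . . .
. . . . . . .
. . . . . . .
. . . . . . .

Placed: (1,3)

Branch on row 2: col 1 → 2; col 5 → 1; col 6 → 1; col 7 → 2.
Sum: 2 + 1 + 1 + 2 = 6.

6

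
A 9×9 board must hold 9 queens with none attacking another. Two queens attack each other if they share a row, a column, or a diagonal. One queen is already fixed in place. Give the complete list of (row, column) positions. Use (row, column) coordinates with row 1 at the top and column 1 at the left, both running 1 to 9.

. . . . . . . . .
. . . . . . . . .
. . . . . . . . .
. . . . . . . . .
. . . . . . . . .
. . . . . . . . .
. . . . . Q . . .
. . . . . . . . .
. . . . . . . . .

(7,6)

(1,1) (2,8) (3,4) (4,2) (5,7) (6,9) (7,6) (8,3) (9,5)

Row 1: attacked by (7,6)→{6}. Safe: 1, 2, 3, 4, 5, 7, 8, 9. Place at column 1.
Row 2: attacked by (1,1)→{1,2}; (7,6)→{1,6}. Safe: 3, 4, 5, 7, 8, 9. Place at column 8.
Row 3: attacked by (1,1)→{1,3}; (2,8)→{7,8,9}; (7,6)→{2,6}. Safe: 4, 5. Place at column 4.
Row 4: attacked by (1,1)→{1,4}; (2,8)→{6,8}; (3,4)→{3,4,5}; (7,6)→{3,6,9}. Safe: 2, 7. Place at column 2.
Row 5: attacked by (1,1)→{1,5}; (2,8)→{5,8}; (3,4)→{2,4,6}; (4,2)→{1,2,3}; (7,6)→{4,6,8}. Safe: 7, 9. Place at column 7.
Row 6: attacked by (1,1)→{1,6}; (2,8)→{4,8}; (3,4)→{1,4,7}; (4,2)→{2,4}; (5,7)→{6,7,8}; (7,6)→{5,6,7}. Safe: 3, 9. Place at column 9.
Row 8: attacked by (1,1)→{1,8}; (2,8)→{2,8}; (3,4)→{4,9}; (4,2)→{2,6}; (5,7)→{4,7}; (6,9)→{7,9}; (7,6)→{5,6,7}. Safe: 3. Place at column 3.
Row 9: attacked by (1,1)→{1,9}; (2,8)→{1,8}; (3,4)→{4}; (4,2)→{2,7}; (5,7)→{3,7}; (6,9)→{6,9}; (7,6)→{4,6,8}; (8,3)→{2,3,4}. Safe: 5. Place at column 5.
Columns [1, 8, 4, 2, 7, 9, 6, 3, 5], r−c [0, -6, -1, 2, -2, -3, 1, 5, 4], r+c [2, 10, 7, 6, 12, 15, 13, 11, 14] are all distinct, so no two queens attack.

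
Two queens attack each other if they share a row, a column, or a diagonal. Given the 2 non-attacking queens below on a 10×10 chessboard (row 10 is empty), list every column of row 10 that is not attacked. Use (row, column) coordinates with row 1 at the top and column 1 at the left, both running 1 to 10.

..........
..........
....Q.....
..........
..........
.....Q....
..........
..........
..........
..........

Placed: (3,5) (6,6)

columns 1, 3, 4, 7, 8, 9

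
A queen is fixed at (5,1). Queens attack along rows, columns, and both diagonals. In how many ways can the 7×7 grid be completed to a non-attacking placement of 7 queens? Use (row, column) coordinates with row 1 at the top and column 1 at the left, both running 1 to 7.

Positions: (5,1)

6

Branch on row 1: col 2 → 2; col 3 → 1; col 4 → 0; col 6 → 2; col 7 → 1.
Sum: 2 + 1 + 0 + 2 + 1 = 6.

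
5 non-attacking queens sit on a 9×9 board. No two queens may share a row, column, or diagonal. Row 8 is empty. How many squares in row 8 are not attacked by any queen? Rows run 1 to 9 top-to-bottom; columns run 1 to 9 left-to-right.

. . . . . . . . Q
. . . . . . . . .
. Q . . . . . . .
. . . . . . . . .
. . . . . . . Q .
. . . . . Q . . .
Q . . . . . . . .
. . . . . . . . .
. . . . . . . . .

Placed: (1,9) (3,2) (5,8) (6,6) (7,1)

1

(1,9) attacks row 8 at column 9 and diagonals 2.
(3,2) attacks row 8 at column 2 and diagonals 7.
(5,8) attacks row 8 at column 8 and diagonals 5.
(6,6) attacks row 8 at column 6 and diagonals 4, 8.
(7,1) attacks row 8 at column 1 and diagonals 2.
Attacked columns: {1, 2, 4, 5, 6, 7, 8, 9}. Safe: {3}.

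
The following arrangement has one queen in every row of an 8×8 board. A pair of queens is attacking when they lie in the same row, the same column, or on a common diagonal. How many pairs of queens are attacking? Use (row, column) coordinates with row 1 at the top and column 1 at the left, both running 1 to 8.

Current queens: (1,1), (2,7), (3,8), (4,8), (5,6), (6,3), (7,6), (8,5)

Same column: (3,8)–(4,8) (column 8); (5,6)–(7,6) (column 6).
Same diagonal: (2,7)–(3,8) (|2−3| = |7−8| = 1); (2,7)–(6,3) (|2−6| = |7−3| = 4); (3,8)–(5,6) (|3−5| = |8−6| = 2); (6,3)–(8,5) (|6−8| = |3−5| = 2); (7,6)–(8,5) (|7−8| = |6−5| = 1).
Total attacking pairs: 7.

7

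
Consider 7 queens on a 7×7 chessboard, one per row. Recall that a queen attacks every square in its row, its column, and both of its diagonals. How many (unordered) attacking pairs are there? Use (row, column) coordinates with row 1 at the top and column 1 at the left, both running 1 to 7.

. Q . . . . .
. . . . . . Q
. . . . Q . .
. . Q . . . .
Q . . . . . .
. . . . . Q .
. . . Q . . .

0

All columns are distinct and no two queens satisfy |Δrow| = |Δcol|, so no pair attacks.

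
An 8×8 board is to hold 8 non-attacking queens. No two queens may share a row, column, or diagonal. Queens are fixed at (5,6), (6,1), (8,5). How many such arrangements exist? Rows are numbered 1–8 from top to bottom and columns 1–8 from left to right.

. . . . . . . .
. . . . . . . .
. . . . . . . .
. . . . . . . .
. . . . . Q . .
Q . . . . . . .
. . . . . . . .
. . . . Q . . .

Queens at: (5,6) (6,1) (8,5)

1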